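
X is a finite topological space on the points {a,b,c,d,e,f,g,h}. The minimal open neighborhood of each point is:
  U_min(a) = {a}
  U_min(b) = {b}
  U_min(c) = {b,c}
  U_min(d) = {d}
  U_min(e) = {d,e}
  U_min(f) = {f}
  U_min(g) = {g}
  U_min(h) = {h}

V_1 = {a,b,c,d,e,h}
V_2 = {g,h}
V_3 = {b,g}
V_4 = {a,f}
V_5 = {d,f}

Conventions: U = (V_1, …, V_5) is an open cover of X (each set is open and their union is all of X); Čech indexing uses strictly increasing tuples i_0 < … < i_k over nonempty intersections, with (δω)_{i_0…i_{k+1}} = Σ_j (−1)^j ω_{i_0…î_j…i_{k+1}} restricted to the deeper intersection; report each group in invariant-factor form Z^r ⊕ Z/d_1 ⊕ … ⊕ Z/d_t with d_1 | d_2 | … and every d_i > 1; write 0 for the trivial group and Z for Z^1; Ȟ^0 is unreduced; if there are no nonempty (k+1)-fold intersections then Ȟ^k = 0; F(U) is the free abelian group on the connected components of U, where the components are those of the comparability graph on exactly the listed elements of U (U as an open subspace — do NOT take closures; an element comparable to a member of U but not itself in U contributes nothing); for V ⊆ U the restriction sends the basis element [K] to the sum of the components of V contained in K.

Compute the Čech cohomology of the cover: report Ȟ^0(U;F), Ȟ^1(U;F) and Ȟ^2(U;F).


nonempty intersections:
  V12={h} V13={b} V14={a} V15={d} V23={g} V45={f}
components per intersection:
  V1: {a} {b,c} {d,e} {h}
  V2: {g} {h}
  V3: {b} {g}
  V4: {a} {f}
  V5: {d} {f}
  V12: {h}
  V13: {b}
  V14: {a}
  V15: {d}
  V23: {g}
  V45: {f}
C dims 12,6; δ0: rk 6, SNF 1^6
Ȟ^0: (12−6)−0=6 ⇒ Z^6
Ȟ^1: (6−0)−6=0 ⇒ 0
Ȟ^2: (0−0)−0=0 ⇒ 0

Ȟ^0 = Z^6, Ȟ^1 = 0, Ȟ^2 = 0


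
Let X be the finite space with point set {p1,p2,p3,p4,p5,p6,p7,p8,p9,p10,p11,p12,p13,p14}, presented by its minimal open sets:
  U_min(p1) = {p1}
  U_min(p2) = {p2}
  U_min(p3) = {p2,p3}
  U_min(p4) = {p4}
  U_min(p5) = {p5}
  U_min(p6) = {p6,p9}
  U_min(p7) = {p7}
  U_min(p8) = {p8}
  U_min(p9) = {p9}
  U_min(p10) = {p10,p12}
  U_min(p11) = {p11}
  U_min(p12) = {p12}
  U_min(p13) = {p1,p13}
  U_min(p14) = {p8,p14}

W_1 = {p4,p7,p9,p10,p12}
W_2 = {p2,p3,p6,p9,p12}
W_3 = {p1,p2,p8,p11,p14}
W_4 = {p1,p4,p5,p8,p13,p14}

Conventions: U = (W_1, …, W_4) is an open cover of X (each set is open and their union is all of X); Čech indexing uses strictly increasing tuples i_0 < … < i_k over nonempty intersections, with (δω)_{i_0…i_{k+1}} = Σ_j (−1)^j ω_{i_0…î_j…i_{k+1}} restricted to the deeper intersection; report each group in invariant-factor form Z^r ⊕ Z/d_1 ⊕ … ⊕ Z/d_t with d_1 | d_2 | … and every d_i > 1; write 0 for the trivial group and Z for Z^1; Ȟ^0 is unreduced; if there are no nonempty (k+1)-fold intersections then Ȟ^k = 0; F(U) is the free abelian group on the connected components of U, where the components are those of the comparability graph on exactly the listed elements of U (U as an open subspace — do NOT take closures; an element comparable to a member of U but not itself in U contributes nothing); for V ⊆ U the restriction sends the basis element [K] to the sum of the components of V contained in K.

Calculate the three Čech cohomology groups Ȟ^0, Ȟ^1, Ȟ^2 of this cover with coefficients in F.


Ȟ^0 ≅ Z^9,  Ȟ^1 ≅ 0,  Ȟ^2 ≅ 0

nerve of the cover:
  W12={p9,p12} W14={p4} W23={p2} W34={p1,p8,p14}
components per intersection:
  W1: {p4} {p7} {p9} {p10,p12}
  W2: {p2,p3} {p6,p9} {p12}
  W3: {p1} {p2} {p8,p14} {p11}
  W4: {p1,p13} {p4} {p5} {p8,p14}
  W12: {p9} {p12}
  W14: {p4}
  W23: {p2}
  W34: {p1} {p8,p14}
C dims 15,6; δ0: rk 6, SNF 1^6
Ȟ^0 = (15 − 6) − 0 = 9, so Ȟ^0 ≅ Z^9
Ȟ^1 = (6 − 0) − 6 = 0, so Ȟ^1 ≅ 0
Ȟ^2 = (0 − 0) − 0 = 0, so Ȟ^2 ≅ 0


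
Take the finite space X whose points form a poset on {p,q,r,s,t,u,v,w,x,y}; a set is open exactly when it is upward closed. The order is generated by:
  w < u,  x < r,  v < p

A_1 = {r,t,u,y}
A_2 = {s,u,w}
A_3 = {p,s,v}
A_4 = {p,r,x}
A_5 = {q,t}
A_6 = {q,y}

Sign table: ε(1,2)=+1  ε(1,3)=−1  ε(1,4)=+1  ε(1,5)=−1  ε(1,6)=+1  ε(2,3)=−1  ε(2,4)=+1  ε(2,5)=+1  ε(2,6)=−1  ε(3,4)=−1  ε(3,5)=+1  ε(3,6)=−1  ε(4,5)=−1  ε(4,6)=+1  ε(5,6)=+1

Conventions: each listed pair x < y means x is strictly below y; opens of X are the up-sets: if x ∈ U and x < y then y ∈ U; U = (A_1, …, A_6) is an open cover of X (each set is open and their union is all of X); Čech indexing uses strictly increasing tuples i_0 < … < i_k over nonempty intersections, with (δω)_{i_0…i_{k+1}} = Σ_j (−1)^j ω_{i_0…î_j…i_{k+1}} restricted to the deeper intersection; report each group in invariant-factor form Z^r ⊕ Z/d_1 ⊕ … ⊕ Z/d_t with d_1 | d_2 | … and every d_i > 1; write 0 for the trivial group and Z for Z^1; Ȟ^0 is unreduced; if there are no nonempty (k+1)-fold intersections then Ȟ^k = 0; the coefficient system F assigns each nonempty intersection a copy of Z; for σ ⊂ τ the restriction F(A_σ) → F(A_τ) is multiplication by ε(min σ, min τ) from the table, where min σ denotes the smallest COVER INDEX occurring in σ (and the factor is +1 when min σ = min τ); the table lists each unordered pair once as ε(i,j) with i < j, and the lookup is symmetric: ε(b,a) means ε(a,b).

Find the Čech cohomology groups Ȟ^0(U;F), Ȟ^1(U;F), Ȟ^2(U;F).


Ȟ^0 = 0; Ȟ^1 = Z ⊕ Z/2; Ȟ^2 = 0

cover nerve:
  A12={u} A14={r} A15={t} A16={y} A23={s} A34={p} A56={q}
C dims 6,7; δ0: rk 6, SNF 1^5·2
Ȟ^0: (6−6)−0=0 ⇒ 0
Ȟ^1: (7−0)−6=1 plus torsion [2] ⇒ Z ⊕ Z/2
Ȟ^2: (0−0)−0=0 ⇒ 0


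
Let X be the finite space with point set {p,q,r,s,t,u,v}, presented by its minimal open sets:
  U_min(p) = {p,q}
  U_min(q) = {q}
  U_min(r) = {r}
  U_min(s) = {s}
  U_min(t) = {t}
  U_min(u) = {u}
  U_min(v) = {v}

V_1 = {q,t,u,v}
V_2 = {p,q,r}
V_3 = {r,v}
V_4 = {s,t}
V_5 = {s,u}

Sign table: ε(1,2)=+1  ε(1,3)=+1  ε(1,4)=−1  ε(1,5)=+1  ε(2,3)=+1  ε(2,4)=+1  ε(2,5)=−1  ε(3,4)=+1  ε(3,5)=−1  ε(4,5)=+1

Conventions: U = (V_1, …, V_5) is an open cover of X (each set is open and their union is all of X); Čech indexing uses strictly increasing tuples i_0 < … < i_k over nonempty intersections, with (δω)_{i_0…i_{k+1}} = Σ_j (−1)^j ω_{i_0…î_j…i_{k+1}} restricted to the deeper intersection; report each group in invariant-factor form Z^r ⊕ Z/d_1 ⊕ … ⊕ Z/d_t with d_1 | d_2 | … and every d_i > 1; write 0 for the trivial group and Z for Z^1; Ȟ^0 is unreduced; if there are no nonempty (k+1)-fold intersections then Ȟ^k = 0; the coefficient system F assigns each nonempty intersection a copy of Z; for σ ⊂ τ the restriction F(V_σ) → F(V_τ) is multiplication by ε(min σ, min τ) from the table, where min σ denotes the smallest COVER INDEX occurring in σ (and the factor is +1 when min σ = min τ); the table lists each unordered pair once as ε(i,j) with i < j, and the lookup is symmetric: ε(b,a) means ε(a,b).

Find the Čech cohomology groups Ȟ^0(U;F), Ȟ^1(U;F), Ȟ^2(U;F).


Ȟ^0 = 0,  Ȟ^1 = Z ⊕ Z/2,  Ȟ^2 = 0

intersection data:
  V12={q} V13={v} V14={t} V15={u} V23={r} V45={s}
C dims 5,6; δ0: rk 5, SNF 1^4·2
Ȟ^0 = (5 − 5) − 0 = 0, so Ȟ^0 ≅ 0
Ȟ^1 = (6 − 0) − 5 = 1 plus torsion [2], so Ȟ^1 ≅ Z ⊕ Z/2
Ȟ^2 = (0 − 0) − 0 = 0, so Ȟ^2 ≅ 0


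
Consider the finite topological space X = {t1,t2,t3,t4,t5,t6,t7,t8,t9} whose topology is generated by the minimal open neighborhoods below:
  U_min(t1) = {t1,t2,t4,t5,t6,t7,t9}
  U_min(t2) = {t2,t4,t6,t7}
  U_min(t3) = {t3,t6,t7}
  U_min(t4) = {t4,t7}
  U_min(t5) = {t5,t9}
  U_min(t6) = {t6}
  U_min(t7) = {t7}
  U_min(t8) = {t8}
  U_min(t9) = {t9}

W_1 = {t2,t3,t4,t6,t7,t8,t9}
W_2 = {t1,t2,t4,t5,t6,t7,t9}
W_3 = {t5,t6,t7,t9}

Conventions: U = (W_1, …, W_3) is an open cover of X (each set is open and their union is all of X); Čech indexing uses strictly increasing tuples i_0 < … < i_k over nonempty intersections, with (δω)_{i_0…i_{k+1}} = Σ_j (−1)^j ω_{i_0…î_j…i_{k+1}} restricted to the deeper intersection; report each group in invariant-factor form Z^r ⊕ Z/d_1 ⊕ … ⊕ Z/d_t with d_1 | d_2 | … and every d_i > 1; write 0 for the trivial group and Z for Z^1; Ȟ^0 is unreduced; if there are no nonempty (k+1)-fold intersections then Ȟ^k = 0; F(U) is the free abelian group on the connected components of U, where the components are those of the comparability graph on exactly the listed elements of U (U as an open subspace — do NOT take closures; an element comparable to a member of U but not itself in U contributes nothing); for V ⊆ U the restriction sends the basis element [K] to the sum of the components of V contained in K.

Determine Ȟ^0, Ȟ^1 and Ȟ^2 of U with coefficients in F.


Ȟ^0(U;F) ≅ Z^2,  Ȟ^1(U;F) ≅ 0,  Ȟ^2(U;F) ≅ 0

nerve simplices:
  W12={t2,t4,t6,t7,t9} W13={t6,t7,t9} W23={t5,t6,t7,t9}
  W123={t6,t7,t9}
components per intersection:
  W1: {t2,t3,t4,t6,t7} {t8} {t9}
  W2: {t1,t2,t4,t5,t6,t7,t9}
  W3: {t5,t9} {t6} {t7}
  W12: {t2,t4,t6,t7} {t9}
  W13: {t6} {t7} {t9}
  W23: {t5,t9} {t6} {t7}
  W123: {t6} {t7} {t9}
C dims 7,8,3; δ0: rk 5, SNF 1^5; δ1: rk 3, SNF 1^3
degree 0: 7−5−0 = 2 → Ȟ^0 ≅ Z^2
degree 1: 8−3−5 = 0 → Ȟ^1 ≅ 0
degree 2: 3−0−3 = 0 → Ȟ^2 ≅ 0


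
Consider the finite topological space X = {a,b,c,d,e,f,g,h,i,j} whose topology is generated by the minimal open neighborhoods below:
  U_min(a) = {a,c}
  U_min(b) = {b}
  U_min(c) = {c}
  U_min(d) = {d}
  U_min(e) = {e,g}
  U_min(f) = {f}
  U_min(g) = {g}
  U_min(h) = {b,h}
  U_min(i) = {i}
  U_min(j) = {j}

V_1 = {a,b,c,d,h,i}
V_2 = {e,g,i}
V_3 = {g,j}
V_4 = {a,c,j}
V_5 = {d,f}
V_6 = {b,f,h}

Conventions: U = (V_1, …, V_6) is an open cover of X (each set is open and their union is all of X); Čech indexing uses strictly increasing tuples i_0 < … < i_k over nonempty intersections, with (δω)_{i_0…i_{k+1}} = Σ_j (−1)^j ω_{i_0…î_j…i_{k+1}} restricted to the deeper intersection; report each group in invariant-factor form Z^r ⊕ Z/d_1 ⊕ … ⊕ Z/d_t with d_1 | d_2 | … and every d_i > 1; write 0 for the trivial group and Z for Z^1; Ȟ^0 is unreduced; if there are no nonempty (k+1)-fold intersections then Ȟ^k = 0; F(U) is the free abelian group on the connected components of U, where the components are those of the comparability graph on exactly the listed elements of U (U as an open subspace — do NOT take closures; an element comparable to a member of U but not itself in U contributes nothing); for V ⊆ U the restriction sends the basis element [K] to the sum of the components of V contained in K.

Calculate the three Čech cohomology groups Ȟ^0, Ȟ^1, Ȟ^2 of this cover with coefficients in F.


nerve of the cover:
  V12={i} V14={a,c} V15={d} V16={b,h} V23={g} V34={j} V56={f}
components per intersection:
  V1: {a,c} {b,h} {d} {i}
  V2: {e,g} {i}
  V3: {g} {j}
  V4: {a,c} {j}
  V5: {d} {f}
  V6: {b,h} {f}
  V12: {i}
  V14: {a,c}
  V15: {d}
  V16: {b,h}
  V23: {g}
  V34: {j}
  V56: {f}
C dims 14,7; δ0: rk 7, SNF 1^7
Ȟ^0 = (14 − 7) − 0 = 7, so Ȟ^0 ≅ Z^7
Ȟ^1 = (7 − 0) − 7 = 0, so Ȟ^1 ≅ 0
Ȟ^2 = (0 − 0) − 0 = 0, so Ȟ^2 ≅ 0

Ȟ^0(U;F) ≅ Z^7, Ȟ^1(U;F) ≅ 0, Ȟ^2(U;F) ≅ 0


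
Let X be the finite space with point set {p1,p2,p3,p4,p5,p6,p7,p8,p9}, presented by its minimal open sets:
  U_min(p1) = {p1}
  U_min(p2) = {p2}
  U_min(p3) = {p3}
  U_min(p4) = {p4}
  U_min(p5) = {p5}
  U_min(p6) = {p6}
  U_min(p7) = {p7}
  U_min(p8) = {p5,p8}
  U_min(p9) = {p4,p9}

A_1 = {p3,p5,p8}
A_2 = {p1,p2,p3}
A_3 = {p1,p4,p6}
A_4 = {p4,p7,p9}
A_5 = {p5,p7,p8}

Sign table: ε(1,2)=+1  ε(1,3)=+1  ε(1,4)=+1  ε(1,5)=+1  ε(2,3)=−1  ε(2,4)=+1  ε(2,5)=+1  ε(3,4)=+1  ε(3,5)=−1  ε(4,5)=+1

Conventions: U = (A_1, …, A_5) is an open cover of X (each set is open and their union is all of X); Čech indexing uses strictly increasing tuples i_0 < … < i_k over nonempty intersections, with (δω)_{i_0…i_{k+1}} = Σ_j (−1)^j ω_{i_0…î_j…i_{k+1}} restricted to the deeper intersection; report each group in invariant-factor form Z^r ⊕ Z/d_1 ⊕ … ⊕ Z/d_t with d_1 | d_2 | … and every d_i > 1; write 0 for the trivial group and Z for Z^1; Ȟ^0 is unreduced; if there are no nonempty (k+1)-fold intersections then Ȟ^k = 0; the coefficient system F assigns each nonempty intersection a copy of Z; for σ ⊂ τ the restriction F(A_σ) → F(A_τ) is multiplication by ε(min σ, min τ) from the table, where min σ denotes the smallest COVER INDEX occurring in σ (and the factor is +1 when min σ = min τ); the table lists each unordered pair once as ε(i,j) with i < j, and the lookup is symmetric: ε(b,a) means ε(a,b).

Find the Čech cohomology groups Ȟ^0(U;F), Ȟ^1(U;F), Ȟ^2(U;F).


nerve of the cover:
  A12={p3} A15={p5,p8} A23={p1} A34={p4} A45={p7}
C dims 5,5; δ0: rk 5, SNF 1^4·2
Ȟ^0 = (5 − 5) − 0 = 0, so Ȟ^0 ≅ 0
Ȟ^1 = (5 − 0) − 5 = 0 plus torsion [2], so Ȟ^1 ≅ Z/2
Ȟ^2 = (0 − 0) − 0 = 0, so Ȟ^2 ≅ 0

Ȟ^0 = 0, Ȟ^1 = Z/2 and Ȟ^2 = 0


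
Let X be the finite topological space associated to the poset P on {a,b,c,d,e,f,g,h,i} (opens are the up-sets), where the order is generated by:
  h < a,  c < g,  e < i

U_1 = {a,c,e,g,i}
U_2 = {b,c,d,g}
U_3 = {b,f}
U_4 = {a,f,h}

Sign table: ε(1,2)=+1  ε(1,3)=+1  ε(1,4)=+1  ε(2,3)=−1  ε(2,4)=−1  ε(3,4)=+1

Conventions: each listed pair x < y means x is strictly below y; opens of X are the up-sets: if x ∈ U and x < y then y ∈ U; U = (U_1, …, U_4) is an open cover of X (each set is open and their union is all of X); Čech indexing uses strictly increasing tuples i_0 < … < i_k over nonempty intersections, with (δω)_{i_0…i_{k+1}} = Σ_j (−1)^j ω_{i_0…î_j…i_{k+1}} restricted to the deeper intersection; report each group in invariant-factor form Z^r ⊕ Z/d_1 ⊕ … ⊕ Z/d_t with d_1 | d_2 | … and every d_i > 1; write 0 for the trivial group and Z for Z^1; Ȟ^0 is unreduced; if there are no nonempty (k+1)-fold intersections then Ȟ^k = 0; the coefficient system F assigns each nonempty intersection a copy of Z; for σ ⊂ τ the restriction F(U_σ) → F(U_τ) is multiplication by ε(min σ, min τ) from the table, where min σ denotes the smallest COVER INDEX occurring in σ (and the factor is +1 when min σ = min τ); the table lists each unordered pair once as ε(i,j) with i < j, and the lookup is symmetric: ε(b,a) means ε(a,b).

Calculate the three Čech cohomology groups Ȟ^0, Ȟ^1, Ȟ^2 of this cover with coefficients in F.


nerve of the cover:
  U12={c,g} U14={a} U23={b} U34={f}
C dims 4,4; δ0: rk 4, SNF 1^3·2
Ȟ^0 = (4 − 4) − 0 = 0, so Ȟ^0 ≅ 0
Ȟ^1 = (4 − 0) − 4 = 0 plus torsion [2], so Ȟ^1 ≅ Z/2
Ȟ^2 = (0 − 0) − 0 = 0, so Ȟ^2 ≅ 0

Ȟ^0(U;F) ≅ 0,  Ȟ^1(U;F) ≅ Z/2,  Ȟ^2(U;F) ≅ 0


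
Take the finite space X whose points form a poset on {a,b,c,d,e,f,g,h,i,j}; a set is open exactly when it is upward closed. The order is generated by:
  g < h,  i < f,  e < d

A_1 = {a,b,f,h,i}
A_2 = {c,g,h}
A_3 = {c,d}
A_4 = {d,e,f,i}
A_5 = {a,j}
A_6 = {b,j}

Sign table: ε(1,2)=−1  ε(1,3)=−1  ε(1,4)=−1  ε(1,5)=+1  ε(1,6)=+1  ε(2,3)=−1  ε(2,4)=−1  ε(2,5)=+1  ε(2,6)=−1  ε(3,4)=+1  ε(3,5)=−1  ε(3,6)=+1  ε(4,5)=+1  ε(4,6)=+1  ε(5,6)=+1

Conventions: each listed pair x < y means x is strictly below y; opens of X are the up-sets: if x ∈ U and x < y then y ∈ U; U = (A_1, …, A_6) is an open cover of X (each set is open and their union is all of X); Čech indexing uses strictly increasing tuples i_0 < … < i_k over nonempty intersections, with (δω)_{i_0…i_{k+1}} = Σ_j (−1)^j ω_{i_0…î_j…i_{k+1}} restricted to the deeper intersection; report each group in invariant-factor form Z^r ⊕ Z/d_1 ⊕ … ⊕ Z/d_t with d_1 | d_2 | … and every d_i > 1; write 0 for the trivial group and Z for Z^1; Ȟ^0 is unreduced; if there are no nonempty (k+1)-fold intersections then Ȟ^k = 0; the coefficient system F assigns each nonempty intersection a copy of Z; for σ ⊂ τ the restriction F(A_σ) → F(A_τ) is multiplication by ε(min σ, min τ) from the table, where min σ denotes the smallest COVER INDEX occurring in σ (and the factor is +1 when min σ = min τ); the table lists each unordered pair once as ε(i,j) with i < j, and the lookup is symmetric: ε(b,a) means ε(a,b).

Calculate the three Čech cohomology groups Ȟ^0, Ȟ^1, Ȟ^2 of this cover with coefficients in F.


nerve of the cover:
  A12={h} A14={f,i} A15={a} A16={b} A23={c} A34={d} A56={j}
C dims 6,7; δ0: rk 6, SNF 1^5·2
Ȟ^0 = (6 − 6) − 0 = 0, so Ȟ^0 ≅ 0
Ȟ^1 = (7 − 0) − 6 = 1 plus torsion [2], so Ȟ^1 ≅ Z ⊕ Z/2
Ȟ^2 = (0 − 0) − 0 = 0, so Ȟ^2 ≅ 0

Ȟ^0(U;F) ≅ 0,  Ȟ^1(U;F) ≅ Z ⊕ Z/2,  Ȟ^2(U;F) ≅ 0


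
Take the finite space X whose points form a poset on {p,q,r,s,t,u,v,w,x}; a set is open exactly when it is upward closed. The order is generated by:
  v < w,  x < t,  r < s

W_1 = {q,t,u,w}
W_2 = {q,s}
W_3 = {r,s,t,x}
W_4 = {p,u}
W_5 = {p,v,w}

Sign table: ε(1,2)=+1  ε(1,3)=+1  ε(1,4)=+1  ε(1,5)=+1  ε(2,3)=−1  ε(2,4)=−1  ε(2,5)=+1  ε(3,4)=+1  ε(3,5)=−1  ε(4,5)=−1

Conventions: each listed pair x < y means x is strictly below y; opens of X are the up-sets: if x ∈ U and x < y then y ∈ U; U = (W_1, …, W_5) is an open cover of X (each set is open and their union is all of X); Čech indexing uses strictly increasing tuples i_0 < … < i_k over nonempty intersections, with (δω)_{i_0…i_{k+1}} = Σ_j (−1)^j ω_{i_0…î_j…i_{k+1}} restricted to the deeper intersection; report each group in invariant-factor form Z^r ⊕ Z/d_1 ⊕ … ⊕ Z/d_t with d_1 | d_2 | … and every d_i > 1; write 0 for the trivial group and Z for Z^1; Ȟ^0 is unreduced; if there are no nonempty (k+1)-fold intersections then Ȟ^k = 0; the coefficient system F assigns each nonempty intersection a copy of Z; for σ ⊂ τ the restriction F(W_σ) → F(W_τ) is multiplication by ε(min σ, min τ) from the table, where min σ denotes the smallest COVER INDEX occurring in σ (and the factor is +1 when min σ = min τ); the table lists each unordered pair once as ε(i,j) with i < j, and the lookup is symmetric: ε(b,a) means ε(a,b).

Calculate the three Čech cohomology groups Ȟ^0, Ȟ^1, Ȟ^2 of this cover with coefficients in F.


Ȟ^0 ≅ 0,  Ȟ^1 ≅ Z ⊕ Z/2,  Ȟ^2 ≅ 0

intersection data:
  W12={q} W13={t} W14={u} W15={w} W23={s} W45={p}
C dims 5,6; δ0: rk 5, SNF 1^4·2
Ȟ^0 = (5 − 5) − 0 = 0, so Ȟ^0 ≅ 0
Ȟ^1 = (6 − 0) − 5 = 1 plus torsion [2], so Ȟ^1 ≅ Z ⊕ Z/2
Ȟ^2 = (0 − 0) − 0 = 0, so Ȟ^2 ≅ 0


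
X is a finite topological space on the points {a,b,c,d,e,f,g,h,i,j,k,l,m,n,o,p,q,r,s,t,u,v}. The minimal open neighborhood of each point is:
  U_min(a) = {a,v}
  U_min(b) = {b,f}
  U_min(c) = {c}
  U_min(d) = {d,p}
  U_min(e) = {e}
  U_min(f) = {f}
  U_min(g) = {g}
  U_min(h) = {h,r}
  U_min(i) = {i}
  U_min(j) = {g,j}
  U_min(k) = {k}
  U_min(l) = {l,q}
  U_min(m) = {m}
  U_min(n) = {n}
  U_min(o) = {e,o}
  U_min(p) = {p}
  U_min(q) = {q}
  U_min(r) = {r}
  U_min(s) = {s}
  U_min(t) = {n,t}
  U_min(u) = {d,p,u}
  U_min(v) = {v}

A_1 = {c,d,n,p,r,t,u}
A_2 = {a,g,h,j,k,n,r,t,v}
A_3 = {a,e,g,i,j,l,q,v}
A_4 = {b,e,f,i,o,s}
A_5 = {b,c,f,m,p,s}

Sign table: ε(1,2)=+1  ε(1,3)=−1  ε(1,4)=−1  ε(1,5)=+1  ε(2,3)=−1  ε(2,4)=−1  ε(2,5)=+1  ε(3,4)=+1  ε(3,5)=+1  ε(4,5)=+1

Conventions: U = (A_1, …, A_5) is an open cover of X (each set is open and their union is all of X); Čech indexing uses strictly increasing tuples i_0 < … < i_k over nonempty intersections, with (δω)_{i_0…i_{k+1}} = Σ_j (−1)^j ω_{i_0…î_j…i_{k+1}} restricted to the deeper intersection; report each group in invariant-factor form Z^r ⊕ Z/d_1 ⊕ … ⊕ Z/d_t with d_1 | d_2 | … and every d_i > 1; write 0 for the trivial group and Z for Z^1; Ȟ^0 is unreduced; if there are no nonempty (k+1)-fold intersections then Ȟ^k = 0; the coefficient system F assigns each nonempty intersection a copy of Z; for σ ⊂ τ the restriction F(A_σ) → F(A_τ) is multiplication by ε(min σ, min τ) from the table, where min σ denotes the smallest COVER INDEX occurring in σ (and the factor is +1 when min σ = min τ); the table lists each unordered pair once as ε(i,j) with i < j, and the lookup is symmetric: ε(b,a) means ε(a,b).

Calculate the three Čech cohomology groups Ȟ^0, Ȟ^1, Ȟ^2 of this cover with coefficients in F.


Ȟ^0 = 0, Ȟ^1 = Z/2, Ȟ^2 = 0

nonempty intersections:
  A12={n,r,t} A15={c,p} A23={a,g,j,v} A34={e,i} A45={b,f,s}
C dims 5,5; δ0: rk 5, SNF 1^4·2
Ȟ^0: (5−5)−0=0 ⇒ 0
Ȟ^1: (5−0)−5=0 plus torsion [2] ⇒ Z/2
Ȟ^2: (0−0)−0=0 ⇒ 0


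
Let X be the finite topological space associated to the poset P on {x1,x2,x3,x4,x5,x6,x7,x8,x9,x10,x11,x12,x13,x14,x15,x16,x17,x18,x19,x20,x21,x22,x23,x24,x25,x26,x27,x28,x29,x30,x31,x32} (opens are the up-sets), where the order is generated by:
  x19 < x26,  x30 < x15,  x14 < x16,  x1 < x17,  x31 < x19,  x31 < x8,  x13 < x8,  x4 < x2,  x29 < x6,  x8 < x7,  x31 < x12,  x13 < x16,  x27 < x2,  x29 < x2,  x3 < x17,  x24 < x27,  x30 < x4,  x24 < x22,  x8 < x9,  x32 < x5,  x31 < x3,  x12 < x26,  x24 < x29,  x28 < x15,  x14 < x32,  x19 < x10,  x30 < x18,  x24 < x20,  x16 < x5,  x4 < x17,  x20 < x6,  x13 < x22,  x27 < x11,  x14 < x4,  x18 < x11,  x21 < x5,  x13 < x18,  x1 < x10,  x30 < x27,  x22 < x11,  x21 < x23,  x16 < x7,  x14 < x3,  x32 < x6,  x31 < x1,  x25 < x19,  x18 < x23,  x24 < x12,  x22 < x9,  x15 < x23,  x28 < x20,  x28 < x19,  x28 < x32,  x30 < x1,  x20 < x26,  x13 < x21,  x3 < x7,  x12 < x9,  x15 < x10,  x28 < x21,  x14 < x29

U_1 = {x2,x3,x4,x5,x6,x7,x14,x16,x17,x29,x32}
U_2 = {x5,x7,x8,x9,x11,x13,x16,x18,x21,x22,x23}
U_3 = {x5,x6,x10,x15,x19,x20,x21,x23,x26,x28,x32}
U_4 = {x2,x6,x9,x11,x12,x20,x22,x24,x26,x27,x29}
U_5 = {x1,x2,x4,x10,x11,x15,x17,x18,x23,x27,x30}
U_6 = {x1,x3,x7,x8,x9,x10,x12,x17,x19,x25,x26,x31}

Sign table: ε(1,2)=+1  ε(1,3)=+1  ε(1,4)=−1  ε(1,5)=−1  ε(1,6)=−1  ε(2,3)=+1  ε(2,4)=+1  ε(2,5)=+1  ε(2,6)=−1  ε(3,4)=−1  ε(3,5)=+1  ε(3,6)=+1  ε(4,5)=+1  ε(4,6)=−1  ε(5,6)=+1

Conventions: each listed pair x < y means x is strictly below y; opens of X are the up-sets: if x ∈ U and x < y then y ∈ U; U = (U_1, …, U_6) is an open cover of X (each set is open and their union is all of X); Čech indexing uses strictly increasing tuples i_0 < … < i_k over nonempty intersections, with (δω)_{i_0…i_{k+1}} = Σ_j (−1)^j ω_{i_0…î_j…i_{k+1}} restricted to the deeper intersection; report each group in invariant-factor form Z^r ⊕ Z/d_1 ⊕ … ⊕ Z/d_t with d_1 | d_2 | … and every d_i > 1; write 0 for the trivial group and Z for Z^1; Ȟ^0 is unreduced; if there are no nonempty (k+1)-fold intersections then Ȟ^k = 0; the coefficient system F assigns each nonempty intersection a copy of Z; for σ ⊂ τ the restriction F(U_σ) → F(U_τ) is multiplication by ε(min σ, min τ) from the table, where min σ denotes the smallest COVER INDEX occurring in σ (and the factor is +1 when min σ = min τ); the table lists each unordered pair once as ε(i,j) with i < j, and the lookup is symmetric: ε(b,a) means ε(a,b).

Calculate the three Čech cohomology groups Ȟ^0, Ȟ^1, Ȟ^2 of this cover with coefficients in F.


nerve simplices:
  U12={x5,x7,x16} U13={x5,x6,x32} U14={x2,x6,x29} U15={x2,x4,x17} U16={x3,x7,x17} U23={x5,x21,x23} U24={x9,x11,x22} U25={x11,x18,x23} U26={x7,x8,x9} U34={x6,x20,x26} U35={x10,x15,x23} U36={x10,x19,x26} U45={x2,x11,x27} U46={x9,x12,x26} U56={x1,x10,x17}
  U123={x5} U126={x7} U134={x6} U145={x2} U156={x17} U235={x23} U245={x11} U246={x9} U346={x26} U356={x10}
C dims 6,15,10; δ0: rk 6, SNF 1^5·2; δ1: rk 9, SNF 1^9
degree 0: 6−6−0 = 0 → Ȟ^0 ≅ 0
degree 1: 15−9−6 = 0 plus torsion [2] → Ȟ^1 ≅ Z/2
degree 2: 10−0−9 = 1 → Ȟ^2 ≅ Z

Ȟ^0(U;F) ≅ 0, Ȟ^1(U;F) ≅ Z/2, Ȟ^2(U;F) ≅ Z


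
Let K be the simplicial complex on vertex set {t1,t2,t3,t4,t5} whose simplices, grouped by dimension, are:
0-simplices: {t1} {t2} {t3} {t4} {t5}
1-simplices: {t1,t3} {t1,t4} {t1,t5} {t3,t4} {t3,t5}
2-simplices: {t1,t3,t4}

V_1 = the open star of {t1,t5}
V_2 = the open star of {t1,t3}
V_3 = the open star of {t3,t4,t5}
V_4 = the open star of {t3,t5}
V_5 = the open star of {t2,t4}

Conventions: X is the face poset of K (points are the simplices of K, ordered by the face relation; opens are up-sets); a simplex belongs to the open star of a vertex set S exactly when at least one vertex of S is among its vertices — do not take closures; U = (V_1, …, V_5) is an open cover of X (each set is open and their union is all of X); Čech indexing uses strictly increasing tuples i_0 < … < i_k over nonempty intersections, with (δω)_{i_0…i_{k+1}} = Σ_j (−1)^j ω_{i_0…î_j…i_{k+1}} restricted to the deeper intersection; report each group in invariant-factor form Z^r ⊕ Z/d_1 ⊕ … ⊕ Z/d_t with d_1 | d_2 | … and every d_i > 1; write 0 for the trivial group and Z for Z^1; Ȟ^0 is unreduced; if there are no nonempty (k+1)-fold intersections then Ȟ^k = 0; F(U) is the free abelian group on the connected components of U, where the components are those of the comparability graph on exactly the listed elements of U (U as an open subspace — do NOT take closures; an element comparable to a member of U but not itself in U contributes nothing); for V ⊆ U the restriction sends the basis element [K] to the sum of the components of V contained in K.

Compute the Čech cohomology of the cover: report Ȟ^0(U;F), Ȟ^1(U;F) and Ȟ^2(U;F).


Ȟ^0 = Z^2, Ȟ^1 = Z and Ȟ^2 = 0

nonempty intersections:
  V1={{t1},{t5},{t1,t3},{t1,t4},{t1,t5},{t3,t5},{t1,t3,t4}} V2={{t1},{t3},{t1,t3},{t1,t4},{t1,t5},{t3,t4},{t3,t5},{t1,t3,t4}} V3={{t3},{t4},{t5},{t1,t3},{t1,t4},{t1,t5},{t3,t4},{t3,t5},{t1,t3,t4}} V4={{t3},{t5},{t1,t3},{t1,t5},{t3,t4},{t3,t5},{t1,t3,t4}} V5={{t2},{t4},{t1,t4},{t3,t4},{t1,t3,t4}}
  V12={{t1},{t1,t3},{t1,t4},{t1,t5},{t3,t5},{t1,t3,t4}} V13={{t5},{t1,t3},{t1,t4},{t1,t5},{t3,t5},{t1,t3,t4}} V14={{t5},{t1,t3},{t1,t5},{t3,t5},{t1,t3,t4}} V15={{t1,t4},{t1,t3,t4}} V23={{t3},{t1,t3},{t1,t4},{t1,t5},{t3,t4},{t3,t5},{t1,t3,t4}} V24={{t3},{t1,t3},{t1,t5},{t3,t4},{t3,t5},{t1,t3,t4}} V25={{t1,t4},{t3,t4},{t1,t3,t4}} V34={{t3},{t5},{t1,t3},{t1,t5},{t3,t4},{t3,t5},{t1,t3,t4}} V35={{t4},{t1,t4},{t3,t4},{t1,t3,t4}} V45={{t3,t4},{t1,t3,t4}}
  V123={{t1,t3},{t1,t4},{t1,t5},{t3,t5},{t1,t3,t4}} V124={{t1,t3},{t1,t5},{t3,t5},{t1,t3,t4}} V125={{t1,t4},{t1,t3,t4}} V134={{t5},{t1,t3},{t1,t5},{t3,t5},{t1,t3,t4}} V135={{t1,t4},{t1,t3,t4}} V145={{t1,t3,t4}} V234={{t3},{t1,t3},{t1,t5},{t3,t4},{t3,t5},{t1,t3,t4}} V235={{t1,t4},{t3,t4},{t1,t3,t4}} V245={{t3,t4},{t1,t3,t4}} V345={{t3,t4},{t1,t3,t4}}
  V1234={{t1,t3},{t1,t5},{t3,t5},{t1,t3,t4}} V1235={{t1,t4},{t1,t3,t4}} V1245={{t1,t3,t4}} V1345={{t1,t3,t4}} V2345={{t3,t4},{t1,t3,t4}}
  V12345={{t1,t3,t4}}
components per intersection:
  V1: {{t1},{t5},{t1,t3},{t1,t4},{t1,t5},{t3,t5},{t1,t3,t4}}
  V2: {{t1},{t3},{t1,t3},{t1,t4},{t1,t5},{t3,t4},{t3,t5},{t1,t3,t4}}
  V3: {{t3},{t4},{t5},{t1,t3},{t1,t4},{t1,t5},{t3,t4},{t3,t5},{t1,t3,t4}}
  V4: {{t3},{t5},{t1,t3},{t1,t5},{t3,t4},{t3,t5},{t1,t3,t4}}
  V5: {{t2}} {{t4},{t1,t4},{t3,t4},{t1,t3,t4}}
  V12: {{t1},{t1,t3},{t1,t4},{t1,t5},{t1,t3,t4}} {{t3,t5}}
  V13: {{t5},{t1,t5},{t3,t5}} {{t1,t3},{t1,t4},{t1,t3,t4}}
  V14: {{t5},{t1,t5},{t3,t5}} {{t1,t3},{t1,t3,t4}}
  V15: {{t1,t4},{t1,t3,t4}}
  V23: {{t3},{t1,t3},{t1,t4},{t3,t4},{t3,t5},{t1,t3,t4}} {{t1,t5}}
  V24: {{t3},{t1,t3},{t3,t4},{t3,t5},{t1,t3,t4}} {{t1,t5}}
  V25: {{t1,t4},{t3,t4},{t1,t3,t4}}
  V34: {{t3},{t5},{t1,t3},{t1,t5},{t3,t4},{t3,t5},{t1,t3,t4}}
  V35: {{t4},{t1,t4},{t3,t4},{t1,t3,t4}}
  V45: {{t3,t4},{t1,t3,t4}}
  V123: {{t1,t3},{t1,t4},{t1,t3,t4}} {{t1,t5}} {{t3,t5}}
  V124: {{t1,t3},{t1,t3,t4}} {{t1,t5}} {{t3,t5}}
  V125: {{t1,t4},{t1,t3,t4}}
  V134: {{t5},{t1,t5},{t3,t5}} {{t1,t3},{t1,t3,t4}}
  V135: {{t1,t4},{t1,t3,t4}}
  V145: {{t1,t3,t4}}
  V234: {{t3},{t1,t3},{t3,t4},{t3,t5},{t1,t3,t4}} {{t1,t5}}
  V235: {{t1,t4},{t3,t4},{t1,t3,t4}}
  V245: {{t3,t4},{t1,t3,t4}}
  V345: {{t3,t4},{t1,t3,t4}}
  V1234: {{t1,t3},{t1,t3,t4}} {{t1,t5}} {{t3,t5}}
  V1235: {{t1,t4},{t1,t3,t4}}
  V1245: {{t1,t3,t4}}
  V1345: {{t1,t3,t4}}
  V2345: {{t3,t4},{t1,t3,t4}}
  V12345: {{t1,t3,t4}}
C dims 6,15,16,7; δ0: rk 4, SNF 1^4; δ1: rk 10, SNF 1^10; δ2: rk 6, SNF 1^6
Ȟ^0: (6−4)−0=2 ⇒ Z^2
Ȟ^1: (15−10)−4=1 ⇒ Z
Ȟ^2: (16−6)−10=0 ⇒ 0


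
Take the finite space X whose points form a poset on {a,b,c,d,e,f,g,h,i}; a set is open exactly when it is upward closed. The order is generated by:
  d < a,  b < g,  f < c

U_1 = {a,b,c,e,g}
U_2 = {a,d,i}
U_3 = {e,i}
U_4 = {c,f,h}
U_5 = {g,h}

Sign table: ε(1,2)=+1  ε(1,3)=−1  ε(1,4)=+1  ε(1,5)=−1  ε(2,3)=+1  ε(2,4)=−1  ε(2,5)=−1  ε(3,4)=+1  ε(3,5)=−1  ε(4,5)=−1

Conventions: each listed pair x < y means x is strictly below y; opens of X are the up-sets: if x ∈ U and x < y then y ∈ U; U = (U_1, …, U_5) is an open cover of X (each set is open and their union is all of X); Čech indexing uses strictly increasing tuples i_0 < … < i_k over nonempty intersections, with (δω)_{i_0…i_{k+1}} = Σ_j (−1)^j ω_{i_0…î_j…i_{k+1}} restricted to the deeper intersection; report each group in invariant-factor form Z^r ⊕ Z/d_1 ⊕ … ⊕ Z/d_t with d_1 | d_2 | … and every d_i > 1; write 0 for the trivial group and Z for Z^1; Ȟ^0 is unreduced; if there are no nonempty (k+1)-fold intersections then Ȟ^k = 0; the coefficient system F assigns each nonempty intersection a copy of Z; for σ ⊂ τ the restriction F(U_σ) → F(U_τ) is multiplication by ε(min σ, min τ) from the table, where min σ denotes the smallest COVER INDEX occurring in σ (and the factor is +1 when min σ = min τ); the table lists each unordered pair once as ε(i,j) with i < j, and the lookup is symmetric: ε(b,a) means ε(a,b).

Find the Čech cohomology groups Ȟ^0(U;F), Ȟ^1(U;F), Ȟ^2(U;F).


intersection data:
  U12={a} U13={e} U14={c} U15={g} U23={i} U45={h}
C dims 5,6; δ0: rk 5, SNF 1^4·2
Ȟ^0 = (5 − 5) − 0 = 0, so Ȟ^0 ≅ 0
Ȟ^1 = (6 − 0) − 5 = 1 plus torsion [2], so Ȟ^1 ≅ Z ⊕ Z/2
Ȟ^2 = (0 − 0) − 0 = 0, so Ȟ^2 ≅ 0

Ȟ^0 = 0,  Ȟ^1 = Z ⊕ Z/2,  Ȟ^2 = 0


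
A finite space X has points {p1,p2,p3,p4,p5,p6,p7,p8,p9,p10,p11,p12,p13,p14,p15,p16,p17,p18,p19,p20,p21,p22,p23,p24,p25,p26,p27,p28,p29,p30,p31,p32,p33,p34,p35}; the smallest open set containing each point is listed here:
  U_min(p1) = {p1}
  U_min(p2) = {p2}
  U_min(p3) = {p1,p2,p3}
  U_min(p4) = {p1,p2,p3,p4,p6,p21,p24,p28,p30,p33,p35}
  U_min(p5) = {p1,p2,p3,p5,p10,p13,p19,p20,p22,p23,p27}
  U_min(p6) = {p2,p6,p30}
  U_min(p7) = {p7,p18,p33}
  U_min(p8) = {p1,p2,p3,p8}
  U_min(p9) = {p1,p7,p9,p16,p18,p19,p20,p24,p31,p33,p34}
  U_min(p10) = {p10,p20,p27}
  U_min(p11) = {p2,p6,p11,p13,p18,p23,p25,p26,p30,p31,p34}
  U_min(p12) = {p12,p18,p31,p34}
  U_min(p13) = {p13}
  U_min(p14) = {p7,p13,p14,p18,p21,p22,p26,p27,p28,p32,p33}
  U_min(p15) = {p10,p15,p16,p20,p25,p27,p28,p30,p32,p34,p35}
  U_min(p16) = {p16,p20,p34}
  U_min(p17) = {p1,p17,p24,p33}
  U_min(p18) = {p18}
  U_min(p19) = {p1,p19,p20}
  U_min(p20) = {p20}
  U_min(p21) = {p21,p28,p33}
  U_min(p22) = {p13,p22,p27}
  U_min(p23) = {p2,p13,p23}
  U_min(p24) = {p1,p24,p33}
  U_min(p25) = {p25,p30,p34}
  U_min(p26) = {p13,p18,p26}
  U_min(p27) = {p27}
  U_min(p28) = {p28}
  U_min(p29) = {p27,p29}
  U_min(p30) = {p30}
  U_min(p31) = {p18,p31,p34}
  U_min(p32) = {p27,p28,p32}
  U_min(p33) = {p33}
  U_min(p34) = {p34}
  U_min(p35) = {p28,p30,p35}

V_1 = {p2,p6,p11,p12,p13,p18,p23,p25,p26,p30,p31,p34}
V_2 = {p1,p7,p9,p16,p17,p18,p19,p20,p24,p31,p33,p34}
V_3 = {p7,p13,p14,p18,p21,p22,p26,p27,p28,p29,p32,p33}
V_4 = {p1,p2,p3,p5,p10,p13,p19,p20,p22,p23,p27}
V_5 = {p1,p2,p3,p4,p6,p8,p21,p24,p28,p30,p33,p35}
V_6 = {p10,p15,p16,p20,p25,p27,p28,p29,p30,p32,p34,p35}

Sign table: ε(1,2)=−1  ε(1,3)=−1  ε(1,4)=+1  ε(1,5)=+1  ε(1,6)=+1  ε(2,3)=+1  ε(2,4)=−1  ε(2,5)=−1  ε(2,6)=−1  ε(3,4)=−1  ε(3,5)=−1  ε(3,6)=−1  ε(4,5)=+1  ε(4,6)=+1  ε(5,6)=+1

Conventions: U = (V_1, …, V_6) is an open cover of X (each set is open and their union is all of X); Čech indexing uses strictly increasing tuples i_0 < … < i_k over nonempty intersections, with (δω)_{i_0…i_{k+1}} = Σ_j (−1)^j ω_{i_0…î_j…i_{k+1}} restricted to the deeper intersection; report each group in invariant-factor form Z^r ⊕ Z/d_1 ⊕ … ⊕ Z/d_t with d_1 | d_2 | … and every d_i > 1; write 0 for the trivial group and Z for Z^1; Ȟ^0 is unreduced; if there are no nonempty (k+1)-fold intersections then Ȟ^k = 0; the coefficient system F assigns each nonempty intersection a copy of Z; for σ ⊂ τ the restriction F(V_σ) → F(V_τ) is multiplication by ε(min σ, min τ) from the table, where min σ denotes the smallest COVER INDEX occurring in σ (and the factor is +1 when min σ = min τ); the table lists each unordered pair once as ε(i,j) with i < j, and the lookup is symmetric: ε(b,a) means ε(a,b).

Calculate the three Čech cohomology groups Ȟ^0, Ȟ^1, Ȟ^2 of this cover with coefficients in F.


nerve of the cover:
  V12={p18,p31,p34} V13={p13,p18,p26} V14={p2,p13,p23} V15={p2,p6,p30} V16={p25,p30,p34} V23={p7,p18,p33} V24={p1,p19,p20} V25={p1,p24,p33} V26={p16,p20,p34} V34={p13,p22,p27} V35={p21,p28,p33} V36={p27,p28,p29,p32} V45={p1,p2,p3} V46={p10,p20,p27} V56={p28,p30,p35}
  V123={p18} V126={p34} V134={p13} V145={p2} V156={p30} V235={p33} V245={p1} V246={p20} V346={p27} V356={p28}
C dims 6,15,10; δ0: rk 5, SNF 1^5; δ1: rk 10, SNF 1^9·2
Ȟ^0 = (6 − 5) − 0 = 1, so Ȟ^0 ≅ Z
Ȟ^1 = (15 − 10) − 5 = 0, so Ȟ^1 ≅ 0
Ȟ^2 = (10 − 0) − 10 = 0 plus torsion [2], so Ȟ^2 ≅ Z/2

Ȟ^0 ≅ Z, Ȟ^1 ≅ 0, Ȟ^2 ≅ Z/2


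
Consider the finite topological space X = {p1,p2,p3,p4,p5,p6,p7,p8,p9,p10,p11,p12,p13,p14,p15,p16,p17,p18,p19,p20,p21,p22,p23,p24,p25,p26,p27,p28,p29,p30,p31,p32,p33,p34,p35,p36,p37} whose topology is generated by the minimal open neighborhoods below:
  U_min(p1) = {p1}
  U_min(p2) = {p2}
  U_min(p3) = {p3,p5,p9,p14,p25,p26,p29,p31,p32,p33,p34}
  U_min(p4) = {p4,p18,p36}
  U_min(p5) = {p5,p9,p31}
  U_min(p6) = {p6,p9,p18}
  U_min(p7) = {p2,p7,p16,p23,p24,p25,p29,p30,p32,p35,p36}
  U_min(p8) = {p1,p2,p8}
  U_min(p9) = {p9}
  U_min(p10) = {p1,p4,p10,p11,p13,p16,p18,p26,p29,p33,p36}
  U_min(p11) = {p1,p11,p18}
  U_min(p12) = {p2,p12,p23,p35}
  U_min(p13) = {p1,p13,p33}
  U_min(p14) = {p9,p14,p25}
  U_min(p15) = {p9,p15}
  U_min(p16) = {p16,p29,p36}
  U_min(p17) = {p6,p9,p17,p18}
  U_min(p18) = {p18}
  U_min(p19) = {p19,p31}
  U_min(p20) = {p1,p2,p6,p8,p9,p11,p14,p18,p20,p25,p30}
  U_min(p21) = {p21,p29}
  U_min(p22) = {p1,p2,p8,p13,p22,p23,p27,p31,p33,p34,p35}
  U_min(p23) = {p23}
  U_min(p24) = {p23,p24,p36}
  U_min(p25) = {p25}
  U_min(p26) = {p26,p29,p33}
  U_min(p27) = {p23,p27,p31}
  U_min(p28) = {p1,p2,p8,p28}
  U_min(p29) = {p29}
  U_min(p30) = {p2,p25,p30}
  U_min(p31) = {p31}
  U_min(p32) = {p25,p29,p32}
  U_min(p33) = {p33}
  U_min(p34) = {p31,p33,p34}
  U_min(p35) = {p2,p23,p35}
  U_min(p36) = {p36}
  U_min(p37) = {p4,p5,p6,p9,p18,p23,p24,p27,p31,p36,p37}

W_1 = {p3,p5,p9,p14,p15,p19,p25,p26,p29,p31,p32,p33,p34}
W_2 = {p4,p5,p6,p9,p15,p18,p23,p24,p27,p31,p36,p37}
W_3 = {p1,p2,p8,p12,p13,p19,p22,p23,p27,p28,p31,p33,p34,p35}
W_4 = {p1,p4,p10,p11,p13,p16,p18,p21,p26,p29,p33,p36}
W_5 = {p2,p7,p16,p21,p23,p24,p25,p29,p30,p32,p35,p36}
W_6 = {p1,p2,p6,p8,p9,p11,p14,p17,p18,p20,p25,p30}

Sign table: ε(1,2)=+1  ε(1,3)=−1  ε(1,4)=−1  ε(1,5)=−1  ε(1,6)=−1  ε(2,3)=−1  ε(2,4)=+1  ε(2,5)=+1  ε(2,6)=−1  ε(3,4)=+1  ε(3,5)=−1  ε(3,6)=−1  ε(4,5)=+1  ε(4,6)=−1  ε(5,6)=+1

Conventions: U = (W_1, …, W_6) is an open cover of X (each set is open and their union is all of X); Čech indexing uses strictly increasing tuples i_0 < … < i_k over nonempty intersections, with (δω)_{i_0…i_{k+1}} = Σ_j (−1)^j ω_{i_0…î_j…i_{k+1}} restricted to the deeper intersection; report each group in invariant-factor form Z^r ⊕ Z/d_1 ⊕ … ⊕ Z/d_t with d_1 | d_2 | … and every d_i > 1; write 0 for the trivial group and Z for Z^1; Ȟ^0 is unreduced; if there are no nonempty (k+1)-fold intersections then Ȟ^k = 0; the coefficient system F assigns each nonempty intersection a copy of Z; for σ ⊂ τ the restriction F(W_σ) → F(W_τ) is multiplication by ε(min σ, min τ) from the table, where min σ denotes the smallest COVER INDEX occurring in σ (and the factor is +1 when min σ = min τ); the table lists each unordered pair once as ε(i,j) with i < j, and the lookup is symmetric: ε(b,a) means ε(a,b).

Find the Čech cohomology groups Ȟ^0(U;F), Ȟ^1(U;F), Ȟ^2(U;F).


Ȟ^0 = 0,  Ȟ^1 = Z/2,  Ȟ^2 = Z

nerve simplices:
  W12={p5,p9,p15,p31} W13={p19,p31,p33,p34} W14={p26,p29,p33} W15={p25,p29,p32} W16={p9,p14,p25} W23={p23,p27,p31} W24={p4,p18,p36} W25={p23,p24,p36} W26={p6,p9,p18} W34={p1,p13,p33} W35={p2,p23,p35} W36={p1,p2,p8} W45={p16,p21,p29,p36} W46={p1,p11,p18} W56={p2,p25,p30}
  W123={p31} W126={p9} W134={p33} W145={p29} W156={p25} W235={p23} W245={p36} W246={p18} W346={p1} W356={p2}
C dims 6,15,10; δ0: rk 6, SNF 1^5·2; δ1: rk 9, SNF 1^9
degree 0: 6−6−0 = 0 → Ȟ^0 ≅ 0
degree 1: 15−9−6 = 0 plus torsion [2] → Ȟ^1 ≅ Z/2
degree 2: 10−0−9 = 1 → Ȟ^2 ≅ Z


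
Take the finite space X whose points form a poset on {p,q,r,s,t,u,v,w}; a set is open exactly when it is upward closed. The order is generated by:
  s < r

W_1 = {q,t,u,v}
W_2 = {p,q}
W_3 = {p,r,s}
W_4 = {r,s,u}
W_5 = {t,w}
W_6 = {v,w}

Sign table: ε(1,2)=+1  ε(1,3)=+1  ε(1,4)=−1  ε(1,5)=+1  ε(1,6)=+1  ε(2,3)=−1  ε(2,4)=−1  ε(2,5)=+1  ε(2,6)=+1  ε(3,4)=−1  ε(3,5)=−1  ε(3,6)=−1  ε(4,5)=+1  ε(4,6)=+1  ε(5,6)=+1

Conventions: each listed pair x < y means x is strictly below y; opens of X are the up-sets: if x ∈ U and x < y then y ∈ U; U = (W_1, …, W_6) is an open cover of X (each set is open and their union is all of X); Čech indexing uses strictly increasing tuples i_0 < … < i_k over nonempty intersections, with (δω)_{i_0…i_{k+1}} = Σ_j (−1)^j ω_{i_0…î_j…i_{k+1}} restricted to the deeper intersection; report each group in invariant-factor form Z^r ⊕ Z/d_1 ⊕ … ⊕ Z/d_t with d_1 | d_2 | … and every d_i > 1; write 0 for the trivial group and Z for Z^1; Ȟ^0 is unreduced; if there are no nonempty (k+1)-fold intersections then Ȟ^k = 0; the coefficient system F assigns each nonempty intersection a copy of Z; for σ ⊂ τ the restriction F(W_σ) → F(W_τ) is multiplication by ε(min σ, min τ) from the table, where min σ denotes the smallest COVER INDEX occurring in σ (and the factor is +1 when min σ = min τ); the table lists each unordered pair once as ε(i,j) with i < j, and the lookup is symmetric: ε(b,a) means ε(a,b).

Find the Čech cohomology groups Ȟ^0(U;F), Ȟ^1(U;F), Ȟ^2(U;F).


Ȟ^0 ≅ 0, Ȟ^1 ≅ Z ⊕ Z/2 and Ȟ^2 ≅ 0

nonempty overlaps:
  W12={q} W14={u} W15={t} W16={v} W23={p} W34={r,s} W56={w}
C dims 6,7; δ0: rk 6, SNF 1^5·2
degree 0: 6−6−0 = 0 → Ȟ^0 ≅ 0
degree 1: 7−0−6 = 1 plus torsion [2] → Ȟ^1 ≅ Z ⊕ Z/2
degree 2: 0−0−0 = 0 → Ȟ^2 ≅ 0


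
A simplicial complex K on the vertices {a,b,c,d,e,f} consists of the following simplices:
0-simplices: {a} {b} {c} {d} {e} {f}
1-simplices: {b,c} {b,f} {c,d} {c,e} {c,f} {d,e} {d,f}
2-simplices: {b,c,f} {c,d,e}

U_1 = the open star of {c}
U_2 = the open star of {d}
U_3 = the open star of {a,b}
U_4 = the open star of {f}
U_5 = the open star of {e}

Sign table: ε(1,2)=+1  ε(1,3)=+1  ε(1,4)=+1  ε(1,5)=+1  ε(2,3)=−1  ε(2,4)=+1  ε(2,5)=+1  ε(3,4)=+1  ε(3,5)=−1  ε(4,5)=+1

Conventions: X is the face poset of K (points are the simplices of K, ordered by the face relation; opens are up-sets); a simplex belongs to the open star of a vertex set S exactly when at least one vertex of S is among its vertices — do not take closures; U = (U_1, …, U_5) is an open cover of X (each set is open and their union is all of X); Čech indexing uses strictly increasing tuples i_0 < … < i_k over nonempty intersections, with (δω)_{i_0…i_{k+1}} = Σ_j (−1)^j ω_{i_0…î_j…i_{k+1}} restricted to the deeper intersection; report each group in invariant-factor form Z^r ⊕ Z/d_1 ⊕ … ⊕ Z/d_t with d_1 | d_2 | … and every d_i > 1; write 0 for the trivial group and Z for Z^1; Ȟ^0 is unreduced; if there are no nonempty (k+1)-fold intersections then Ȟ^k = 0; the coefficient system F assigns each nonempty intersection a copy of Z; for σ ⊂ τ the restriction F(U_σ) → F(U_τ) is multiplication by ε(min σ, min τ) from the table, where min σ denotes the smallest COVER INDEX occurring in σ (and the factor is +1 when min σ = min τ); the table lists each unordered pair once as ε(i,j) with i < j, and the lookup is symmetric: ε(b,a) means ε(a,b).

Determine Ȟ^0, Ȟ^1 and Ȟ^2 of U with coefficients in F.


Ȟ^0 ≅ Z,  Ȟ^1 ≅ Z,  Ȟ^2 ≅ 0

nerve of the cover:
  U1={{c},{b,c},{c,d},{c,e},{c,f},{b,c,f},{c,d,e}} U2={{d},{c,d},{d,e},{d,f},{c,d,e}} U3={{a},{b},{b,c},{b,f},{b,c,f}} U4={{f},{b,f},{c,f},{d,f},{b,c,f}} U5={{e},{c,e},{d,e},{c,d,e}}
  U12={{c,d},{c,d,e}} U13={{b,c},{b,c,f}} U14={{c,f},{b,c,f}} U15={{c,e},{c,d,e}} U24={{d,f}} U25={{d,e},{c,d,e}} U34={{b,f},{b,c,f}}
  U125={{c,d,e}} U134={{b,c,f}}
C dims 5,7,2; δ0: rk 4, SNF 1^4; δ1: rk 2, SNF 1^2
Ȟ^0 = (5 − 4) − 0 = 1, so Ȟ^0 ≅ Z
Ȟ^1 = (7 − 2) − 4 = 1, so Ȟ^1 ≅ Z
Ȟ^2 = (2 − 0) − 2 = 0, so Ȟ^2 ≅ 0
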